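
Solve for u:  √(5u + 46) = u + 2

Square both sides: 5u + 46 = (u + 2)².
Expand and rearrange: u² - u - 42 = 0.
Solving gives u = 7 or u = -6.
Check each candidate in the original equation:
  u = 7: √(81) = 9, while u + 2 = 9 — valid.
  u = -6: √(16) = 4, while u + 2 = -4 — extraneous.

u = 7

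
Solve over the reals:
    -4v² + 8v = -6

v = -0.5811 or v = 2.5811

Rearrange to standard form: -4v² + 8v + 6 = 0.
Discriminant: (8)² − 4·(-4)·6 = 160.
Quadratic formula: v = (-8 ± √160) / (-8).
So v = 1 - √(10)/2 ≈ -0.5811 or v = 1 + √(10)/2 ≈ 2.5811.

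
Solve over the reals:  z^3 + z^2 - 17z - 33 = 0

z = -3 or z = -2.4641 or z = 4.4641

Possible rational roots are divisors of -33. Testing z = -3 gives 0, so (z + 3) is a factor.
Divide: z^3 + z^2 - 17z - 33 = (z + 3)(z^2 - 2z - 11).
Apply the quadratic formula to z^2 - 2z - 11 = 0: z = (2 +/- sqrt(48))/2, i.e. z ~= 4.4641 or z ~= -2.4641.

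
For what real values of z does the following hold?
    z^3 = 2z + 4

z = 2

Rearrange: z^3 - 2z - 4 = 0.
Possible rational roots are divisors of -4. Testing z = 2 gives 0, so (z - 2) is a factor.
Divide: z^3 - 2z - 4 = (z - 2)(z^2 + 2z + 2).
The quadratic z^2 + 2z + 2 has discriminant -4 < 0, so no further real roots.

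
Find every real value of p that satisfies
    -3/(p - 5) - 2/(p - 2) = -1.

Multiply both sides by (p - 5)(p - 2):
-3(p - 2) - 2(p - 5) = -(p - 5)(p - 2).
Expand and collect terms: -p² + 12p - 26 = 0.
By the quadratic formula, p = (-12 ± √40) / -2, so p ≈ 2.8377 or p ≈ 9.1623.
Neither value makes a denominator zero (p ≠ 5, p ≠ 2), so both are valid.

p = 2.8377 or p = 9.1623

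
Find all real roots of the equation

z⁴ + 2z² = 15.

z = -1.7321 or z = 1.7321

Let u = z². The equation becomes u² + 2u - 15 = 0.
Factor: (u + 5)(u - 3) = 0, so u = -5 or u = 3.
z² = -5 < 0 has no real solution.
z² = 3 gives z = ±√(3) ≈ ±1.7321.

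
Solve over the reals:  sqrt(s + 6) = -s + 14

s = 10

Square both sides: s + 6 = (-s + 14)^2.
Expand and rearrange: s^2 - 29s + 190 = 0.
Solving gives s = 19 or s = 10.
Check each candidate in the original equation:
  s = 19: sqrt(25) = 5, while -s + 14 = -5 — extraneous.
  s = 10: sqrt(16) = 4, while -s + 14 = 4 — valid.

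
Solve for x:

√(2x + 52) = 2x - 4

Square both sides: 2x + 52 = (2x - 4)².
Expand and rearrange: 4x² - 18x - 36 = 0.
Solving gives x = 6 or x = -1.5.
Check each candidate in the original equation:
  x = 6: √(64) = 8, while 2x - 4 = 8 — valid.
  x = -1.5: √(49) = 7, while 2x - 4 = -7 — extraneous.

x = 6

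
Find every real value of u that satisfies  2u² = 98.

Bring every term to one side: 2u² - 98 = 0.
Factor: 2(u + 7)(u - 7) = 0.
So u = -7 or u = 7.

u = -7 or u = 7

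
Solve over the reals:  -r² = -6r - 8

r = -1.1231 or r = 7.1231

Rearrange to standard form: -r² + 6r + 8 = 0.
Discriminant: (6)² − 4·(-1)·8 = 68.
Quadratic formula: r = (-6 ± √68) / (-2).
So r = 3 - √(17) ≈ -1.1231 or r = 3 + √(17) ≈ 7.1231.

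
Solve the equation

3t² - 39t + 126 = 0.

Factor: 3(t - 6)(t - 7) = 0.
So t = 6 or t = 7.

t = 6 or t = 7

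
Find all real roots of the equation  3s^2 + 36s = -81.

Bring every term to one side: 3s^2 + 36s + 81 = 0.
Factor: 3(s + 9)(s + 3) = 0.
So s = -9 or s = -3.

s = -9 or s = -3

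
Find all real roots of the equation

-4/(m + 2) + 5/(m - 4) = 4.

m = -2.8456 or m = 5.0956

Multiply both sides by (m + 2)(m - 4):
-4(m - 4) + 5(m + 2) = 4(m + 2)(m - 4).
Expand and collect terms: 4m² - 9m - 58 = 0.
By the quadratic formula, m = (9 ± √1009) / 8, so m ≈ 5.0956 or m ≈ -2.8456.
Neither value makes a denominator zero (m ≠ -2, m ≠ 4), so both are valid.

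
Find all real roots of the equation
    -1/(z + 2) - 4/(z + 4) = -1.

z = -2.5616 or z = 1.5616

Multiply both sides by (z + 2)(z + 4):
-(z + 4) - 4(z + 2) = -(z + 2)(z + 4).
Expand and collect terms: -z^2 - z + 4 = 0.
By the quadratic formula, z = (1 +/- sqrt(17)) / -2, so z ~= -2.5616 or z ~= 1.5616.
Neither value makes a denominator zero (z != -2, z != -4), so both are valid.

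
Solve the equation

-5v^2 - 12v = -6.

Rearrange to standard form: -5v^2 - 12v + 6 = 0.
Discriminant: (-12)^2 - 4*(-5)*6 = 264.
Quadratic formula: v = (12 +/- sqrt(264)) / (-10).
So v = -sqrt(66)/5 - 6/5 ~= -2.8248 or v = -6/5 + sqrt(66)/5 ~= 0.4248.

v = -2.8248 or v = 0.4248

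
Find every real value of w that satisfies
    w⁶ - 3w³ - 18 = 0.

Let u = w³. The equation becomes u² - 3u - 18 = 0.
Factor: (u + 3)(u - 6) = 0, so u = -3 or u = 6.
w³ = -3 gives w = -∛(3) ≈ -1.4422.
w³ = 6 gives w = ∛(6) ≈ 1.8171.

w = -1.4422 or w = 1.8171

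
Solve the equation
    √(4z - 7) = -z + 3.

z = 2

Square both sides: 4z - 7 = (-z + 3)².
Expand and rearrange: z² - 10z + 16 = 0.
Solving gives z = 8 or z = 2.
Check each candidate in the original equation:
  z = 8: √(25) = 5, while -z + 3 = -5 — extraneous.
  z = 2: √(1) = 1, while -z + 3 = 1 — valid.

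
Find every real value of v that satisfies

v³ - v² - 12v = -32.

Rearrange: v³ - v² - 12v + 32 = 0.
Possible rational roots are divisors of 32. Testing v = -4 gives 0, so (v + 4) is a factor.
Divide: v³ - v² - 12v + 32 = (v + 4)(v² - 5v + 8).
The quadratic v² - 5v + 8 has discriminant -7 < 0, so no further real roots.

v = -4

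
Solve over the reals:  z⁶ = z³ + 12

z = -1.4422 or z = 1.5874

Let u = z³. The equation becomes u² - u - 12 = 0.
Factor: (u - 4)(u + 3) = 0, so u = 4 or u = -3.
z³ = 4 gives z = ∛(4) ≈ 1.5874.
z³ = -3 gives z = -∛(3) ≈ -1.4422.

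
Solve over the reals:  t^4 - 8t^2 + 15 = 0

t = -2.2361 or t = -1.7321 or t = 1.7321 or t = 2.2361

Let u = t^2. The equation becomes u^2 - 8u + 15 = 0.
Factor: (u - 3)(u - 5) = 0, so u = 3 or u = 5.
t^2 = 3 gives t = +/-sqrt(3) ~= +/-1.7321.
t^2 = 5 gives t = +/-sqrt(5) ~= +/-2.2361.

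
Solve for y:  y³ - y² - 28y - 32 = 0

y = -4 or y = -1.2749 or y = 6.2749

Possible rational roots are divisors of -32. Testing y = -4 gives 0, so (y + 4) is a factor.
Divide: y³ - y² - 28y - 32 = (y + 4)(y² - 5y - 8).
Apply the quadratic formula to y² - 5y - 8 = 0: y = (5 ± √57)/2, i.e. y ≈ 6.2749 or y ≈ -1.2749.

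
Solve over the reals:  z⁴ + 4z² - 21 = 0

Let u = z². The equation becomes u² + 4u - 21 = 0.
Factor: (u + 7)(u - 3) = 0, so u = -7 or u = 3.
z² = -7 < 0 has no real solution.
z² = 3 gives z = ±√(3) ≈ ±1.7321.

z = -1.7321 or z = 1.7321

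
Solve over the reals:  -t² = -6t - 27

Bring every term to one side: -t² + 6t + 27 = 0.
Factor: -1(t + 3)(t - 9) = 0.
So t = -3 or t = 9.

t = -3 or t = 9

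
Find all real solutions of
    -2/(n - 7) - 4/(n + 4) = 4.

n = -5.0433 or n = 6.5433

Multiply both sides by (n - 7)(n + 4):
-2(n + 4) - 4(n - 7) = 4(n - 7)(n + 4).
Expand and collect terms: 4n^2 - 6n - 132 = 0.
By the quadratic formula, n = (6 +/- sqrt(2148)) / 8, so n ~= 6.5433 or n ~= -5.0433.
Neither value makes a denominator zero (n != 7, n != -4), so both are valid.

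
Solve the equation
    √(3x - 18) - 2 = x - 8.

x = 6 or x = 9

Isolate the radical: √(3x - 18) = x - 6.
Square both sides: 3x - 18 = (x - 6)².
Expand and rearrange: x² - 15x + 54 = 0.
Solving gives x = 9 or x = 6.
Check each candidate in the original equation:
  x = 9: √(9) = 3, while x - 6 = 3 — valid.
  x = 6: √(0) = 0, while x - 6 = 0 — valid.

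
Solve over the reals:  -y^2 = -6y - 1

Rearrange to standard form: -y^2 + 6y + 1 = 0.
Discriminant: (6)^2 - 4*(-1)*1 = 40.
Quadratic formula: y = (-6 +/- sqrt(40)) / (-2).
So y = 3 - sqrt(10) ~= -0.1623 or y = 3 + sqrt(10) ~= 6.1623.

y = -0.1623 or y = 6.1623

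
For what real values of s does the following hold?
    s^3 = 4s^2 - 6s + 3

Rearrange: s^3 - 4s^2 + 6s - 3 = 0.
Possible rational roots are divisors of -3. Testing s = 1 gives 0, so (s - 1) is a factor.
Divide: s^3 - 4s^2 + 6s - 3 = (s - 1)(s^2 - 3s + 3).
The quadratic s^2 - 3s + 3 has discriminant -3 < 0, so no further real roots.

s = 1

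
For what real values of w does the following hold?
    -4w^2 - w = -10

w = -1.7111 or w = 1.4611

Rearrange to standard form: -4w^2 - w + 10 = 0.
Discriminant: (-1)^2 - 4*(-4)*10 = 161.
Quadratic formula: w = (1 +/- sqrt(161)) / (-8).
So w = -sqrt(161)/8 - 1/8 ~= -1.7111 or w = -1/8 + sqrt(161)/8 ~= 1.4611.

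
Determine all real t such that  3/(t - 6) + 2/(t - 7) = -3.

Multiply both sides by (t - 6)(t - 7):
3(t - 7) + 2(t - 6) = -3(t - 6)(t - 7).
Expand and collect terms: -3t² + 34t - 93 = 0.
By the quadratic formula, t = (-34 ± √40) / -6, so t ≈ 4.6126 or t ≈ 6.7208.
Neither value makes a denominator zero (t ≠ 6, t ≠ 7), so both are valid.

t = 4.6126 or t = 6.7208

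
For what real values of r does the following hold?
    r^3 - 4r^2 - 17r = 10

r = -2 or r = -0.7417 or r = 6.7417

Rearrange: r^3 - 4r^2 - 17r - 10 = 0.
Possible rational roots are divisors of -10. Testing r = -2 gives 0, so (r + 2) is a factor.
Divide: r^3 - 4r^2 - 17r - 10 = (r + 2)(r^2 - 6r - 5).
Apply the quadratic formula to r^2 - 6r - 5 = 0: r = (6 +/- sqrt(56))/2, i.e. r ~= 6.7417 or r ~= -0.7417.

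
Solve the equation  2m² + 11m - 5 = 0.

m = -5.9221 or m = 0.4221

Discriminant: (11)² − 4·2·(-5) = 161.
Quadratic formula: m = (-11 ± √161) / 4.
So m = -11/4 + √(161)/4 ≈ 0.4221 or m = -√(161)/4 - 11/4 ≈ -5.9221.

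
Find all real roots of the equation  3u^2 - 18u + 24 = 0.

u = 2 or u = 4

Factor: 3(u - 2)(u - 4) = 0.
So u = 2 or u = 4.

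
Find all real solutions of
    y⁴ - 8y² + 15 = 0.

y = -2.2361 or y = -1.7321 or y = 1.7321 or y = 2.2361

Let u = y². The equation becomes u² - 8u + 15 = 0.
Factor: (u - 3)(u - 5) = 0, so u = 3 or u = 5.
y² = 3 gives y = ±√(3) ≈ ±1.7321.
y² = 5 gives y = ±√(5) ≈ ±2.2361.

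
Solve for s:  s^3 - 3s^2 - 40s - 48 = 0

s = -4 or s = -1.4244 or s = 8.4244

Possible rational roots are divisors of -48. Testing s = -4 gives 0, so (s + 4) is a factor.
Divide: s^3 - 3s^2 - 40s - 48 = (s + 4)(s^2 - 7s - 12).
Apply the quadratic formula to s^2 - 7s - 12 = 0: s = (7 +/- sqrt(97))/2, i.e. s ~= 8.4244 or s ~= -1.4244.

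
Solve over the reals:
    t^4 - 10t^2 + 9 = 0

t = -3 or t = -1 or t = 1 or t = 3

Let u = t^2. The equation becomes u^2 - 10u + 9 = 0.
Factor: (u - 9)(u - 1) = 0, so u = 9 or u = 1.
t^2 = 9 gives t = +/-3.
t^2 = 1 gives t = +/-1.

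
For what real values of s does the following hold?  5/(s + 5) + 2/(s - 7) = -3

Multiply both sides by (s + 5)(s - 7):
5(s - 7) + 2(s + 5) = -3(s + 5)(s - 7).
Expand and collect terms: -3s^2 - s + 130 = 0.
By the quadratic formula, s = (1 +/- sqrt(1561)) / -6, so s ~= -6.7516 or s ~= 6.4182.
Neither value makes a denominator zero (s != -5, s != 7), so both are valid.

s = -6.7516 or s = 6.4182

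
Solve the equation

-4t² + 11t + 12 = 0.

Discriminant: (11)² − 4·(-4)·12 = 313.
Quadratic formula: t = (-11 ± √313) / (-8).
So t = 11/8 - √(313)/8 ≈ -0.8365 or t = 11/8 + √(313)/8 ≈ 3.5865.

t = -0.8365 or t = 3.5865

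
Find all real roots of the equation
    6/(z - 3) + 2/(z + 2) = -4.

z = -2.6794 or z = 1.6794

Multiply both sides by (z - 3)(z + 2):
6(z + 2) + 2(z - 3) = -4(z - 3)(z + 2).
Expand and collect terms: -4z^2 - 4z + 18 = 0.
By the quadratic formula, z = (4 +/- sqrt(304)) / -8, so z ~= -2.6794 or z ~= 1.6794.
Neither value makes a denominator zero (z != 3, z != -2), so both are valid.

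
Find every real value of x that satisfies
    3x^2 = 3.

x = -1 or x = 1

Bring every term to one side: 3x^2 - 3 = 0.
Factor: 3(x - 1)(x + 1) = 0.
So x = 1 or x = -1.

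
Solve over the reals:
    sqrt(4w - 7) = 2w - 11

w = 8

Square both sides: 4w - 7 = (2w - 11)^2.
Expand and rearrange: 4w^2 - 48w + 128 = 0.
Solving gives w = 8 or w = 4.
Check each candidate in the original equation:
  w = 8: sqrt(25) = 5, while 2w - 11 = 5 — valid.
  w = 4: sqrt(9) = 3, while 2w - 11 = -3 — extraneous.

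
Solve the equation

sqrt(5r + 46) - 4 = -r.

Isolate the radical: sqrt(5r + 46) = -r + 4.
Square both sides: 5r + 46 = (-r + 4)^2.
Expand and rearrange: r^2 - 13r - 30 = 0.
Solving gives r = 15 or r = -2.
Check each candidate in the original equation:
  r = 15: sqrt(121) = 11, while -r + 4 = -11 — extraneous.
  r = -2: sqrt(36) = 6, while -r + 4 = 6 — valid.

r = -2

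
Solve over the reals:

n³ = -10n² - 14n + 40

Rearrange: n³ + 10n² + 14n - 40 = 0.
Possible rational roots are divisors of -40. Testing n = -4 gives 0, so (n + 4) is a factor.
Divide: n³ + 10n² + 14n - 40 = (n + 4)(n² + 6n - 10).
Apply the quadratic formula to n² + 6n - 10 = 0: n = (-6 ± √76)/2, i.e. n ≈ 1.3589 or n ≈ -7.3589.

n = -7.3589 or n = -4 or n = 1.3589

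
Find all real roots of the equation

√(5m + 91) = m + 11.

m = -2

Square both sides: 5m + 91 = (m + 11)².
Expand and rearrange: m² + 17m + 30 = 0.
Solving gives m = -2 or m = -15.
Check each candidate in the original equation:
  m = -2: √(81) = 9, while m + 11 = 9 — valid.
  m = -15: √(16) = 4, while m + 11 = -4 — extraneous.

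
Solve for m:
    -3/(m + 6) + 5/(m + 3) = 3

Multiply both sides by (m + 6)(m + 3):
-3(m + 3) + 5(m + 6) = 3(m + 6)(m + 3).
Expand and collect terms: 3m² + 25m + 33 = 0.
By the quadratic formula, m = (-25 ± √229) / 6, so m ≈ -1.6445 or m ≈ -6.6888.
Neither value makes a denominator zero (m ≠ -6, m ≠ -3), so both are valid.

m = -6.6888 or m = -1.6445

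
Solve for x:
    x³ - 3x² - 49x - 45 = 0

x = -5 or x = -1 or x = 9

Possible rational roots are divisors of -45. Testing x = -5 gives 0, so (x + 5) is a factor.
Divide: x³ - 3x² - 49x - 45 = (x + 5)(x² - 8x - 9).
Factor the quadratic: x = 9 or x = -1.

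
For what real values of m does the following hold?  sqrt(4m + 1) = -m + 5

Square both sides: 4m + 1 = (-m + 5)^2.
Expand and rearrange: m^2 - 14m + 24 = 0.
Solving gives m = 12 or m = 2.
Check each candidate in the original equation:
  m = 12: sqrt(49) = 7, while -m + 5 = -7 — extraneous.
  m = 2: sqrt(9) = 3, while -m + 5 = 3 — valid.

m = 2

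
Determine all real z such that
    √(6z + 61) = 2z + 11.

z = -2

Square both sides: 6z + 61 = (2z + 11)².
Expand and rearrange: 4z² + 38z + 60 = 0.
Solving gives z = -2 or z = -7.5.
Check each candidate in the original equation:
  z = -2: √(49) = 7, while 2z + 11 = 7 — valid.
  z = -7.5: √(16) = 4, while 2z + 11 = -4 — extraneous.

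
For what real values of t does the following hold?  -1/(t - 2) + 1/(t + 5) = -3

t = -5.3188 or t = 2.3188

Multiply both sides by (t - 2)(t + 5):
-(t + 5) + (t - 2) = -3(t - 2)(t + 5).
Expand and collect terms: -3t² - 9t + 37 = 0.
By the quadratic formula, t = (9 ± √525) / -6, so t ≈ -5.3188 or t ≈ 2.3188.
Neither value makes a denominator zero (t ≠ 2, t ≠ -5), so both are valid.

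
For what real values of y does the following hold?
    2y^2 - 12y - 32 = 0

Factor: 2(y - 8)(y + 2) = 0.
So y = 8 or y = -2.

y = -2 or y = 8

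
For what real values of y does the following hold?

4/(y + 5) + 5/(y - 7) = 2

Multiply both sides by (y + 5)(y - 7):
4(y - 7) + 5(y + 5) = 2(y + 5)(y - 7).
Expand and collect terms: 2y² - 13y - 67 = 0.
By the quadratic formula, y = (13 ± √705) / 4, so y ≈ 9.888 or y ≈ -3.388.
Neither value makes a denominator zero (y ≠ -5, y ≠ 7), so both are valid.

y = -3.388 or y = 9.888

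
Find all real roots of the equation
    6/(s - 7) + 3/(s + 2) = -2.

s = -4.0584 or s = 4.5584

Multiply both sides by (s - 7)(s + 2):
6(s + 2) + 3(s - 7) = -2(s - 7)(s + 2).
Expand and collect terms: -2s^2 + s + 37 = 0.
By the quadratic formula, s = (-1 +/- sqrt(297)) / -4, so s ~= -4.0584 or s ~= 4.5584.
Neither value makes a denominator zero (s != 7, s != -2), so both are valid.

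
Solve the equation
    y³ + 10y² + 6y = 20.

y = -9.099 or y = -2 or y = 1.099

Rearrange: y³ + 10y² + 6y - 20 = 0.
Possible rational roots are divisors of -20. Testing y = -2 gives 0, so (y + 2) is a factor.
Divide: y³ + 10y² + 6y - 20 = (y + 2)(y² + 8y - 10).
Apply the quadratic formula to y² + 8y - 10 = 0: y = (-8 ± √104)/2, i.e. y ≈ 1.099 or y ≈ -9.099.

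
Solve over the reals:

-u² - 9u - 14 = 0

Factor: -1(u + 2)(u + 7) = 0.
So u = -2 or u = -7.

u = -7 or u = -2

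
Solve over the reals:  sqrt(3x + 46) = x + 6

Square both sides: 3x + 46 = (x + 6)^2.
Expand and rearrange: x^2 + 9x - 10 = 0.
Solving gives x = 1 or x = -10.
Check each candidate in the original equation:
  x = 1: sqrt(49) = 7, while x + 6 = 7 — valid.
  x = -10: sqrt(16) = 4, while x + 6 = -4 — extraneous.

x = 1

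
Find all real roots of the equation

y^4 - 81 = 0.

Let u = y^2. The equation becomes u^2 - 81 = 0.
Factor: (u + 9)(u - 9) = 0, so u = -9 or u = 9.
y^2 = -9 < 0 has no real solution.
y^2 = 9 gives y = +/-3.

y = -3 or y = 3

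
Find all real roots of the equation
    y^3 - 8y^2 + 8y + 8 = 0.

y = -0.6056 or y = 2 or y = 6.6056

Possible rational roots are divisors of 8. Testing y = 2 gives 0, so (y - 2) is a factor.
Divide: y^3 - 8y^2 + 8y + 8 = (y - 2)(y^2 - 6y - 4).
Apply the quadratic formula to y^2 - 6y - 4 = 0: y = (6 +/- sqrt(52))/2, i.e. y ~= 6.6056 or y ~= -0.6056.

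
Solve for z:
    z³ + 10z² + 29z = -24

z = -5.5616 or z = -3 or z = -1.4384

Rearrange: z³ + 10z² + 29z + 24 = 0.
Possible rational roots are divisors of 24. Testing z = -3 gives 0, so (z + 3) is a factor.
Divide: z³ + 10z² + 29z + 24 = (z + 3)(z² + 7z + 8).
Apply the quadratic formula to z² + 7z + 8 = 0: z = (-7 ± √17)/2, i.e. z ≈ -1.4384 or z ≈ -5.5616.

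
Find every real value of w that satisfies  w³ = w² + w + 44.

Rearrange: w³ - w² - w - 44 = 0.
Possible rational roots are divisors of -44. Testing w = 4 gives 0, so (w - 4) is a factor.
Divide: w³ - w² - w - 44 = (w - 4)(w² + 3w + 11).
The quadratic w² + 3w + 11 has discriminant -35 < 0, so no further real roots.

w = 4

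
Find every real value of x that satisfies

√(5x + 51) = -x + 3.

Square both sides: 5x + 51 = (-x + 3)².
Expand and rearrange: x² - 11x - 42 = 0.
Solving gives x = 14 or x = -3.
Check each candidate in the original equation:
  x = 14: √(121) = 11, while -x + 3 = -11 — extraneous.
  x = -3: √(36) = 6, while -x + 3 = 6 — valid.

x = -3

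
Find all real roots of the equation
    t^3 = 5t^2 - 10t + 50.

Rearrange: t^3 - 5t^2 + 10t - 50 = 0.
Possible rational roots are divisors of -50. Testing t = 5 gives 0, so (t - 5) is a factor.
Divide: t^3 - 5t^2 + 10t - 50 = (t - 5)(t^2 + 10).
The quadratic t^2 + 10 has discriminant -40 < 0, so no further real roots.

t = 5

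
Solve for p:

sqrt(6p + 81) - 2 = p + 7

p = 0

Isolate the radical: sqrt(6p + 81) = p + 9.
Square both sides: 6p + 81 = (p + 9)^2.
Expand and rearrange: p^2 + 12p = 0.
Solving gives p = 0 or p = -12.
Check each candidate in the original equation:
  p = 0: sqrt(81) = 9, while p + 9 = 9 — valid.
  p = -12: sqrt(9) = 3, while p + 9 = -3 — extraneous.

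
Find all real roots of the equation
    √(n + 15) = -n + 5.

n = 1

Square both sides: n + 15 = (-n + 5)².
Expand and rearrange: n² - 11n + 10 = 0.
Solving gives n = 10 or n = 1.
Check each candidate in the original equation:
  n = 10: √(25) = 5, while -n + 5 = -5 — extraneous.
  n = 1: √(16) = 4, while -n + 5 = 4 — valid.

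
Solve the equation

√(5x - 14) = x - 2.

x = 3 or x = 6

Square both sides: 5x - 14 = (x - 2)².
Expand and rearrange: x² - 9x + 18 = 0.
Solving gives x = 6 or x = 3.
Check each candidate in the original equation:
  x = 6: √(16) = 4, while x - 2 = 4 — valid.
  x = 3: √(1) = 1, while x - 2 = 1 — valid.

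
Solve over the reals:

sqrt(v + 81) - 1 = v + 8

Isolate the radical: sqrt(v + 81) = v + 9.
Square both sides: v + 81 = (v + 9)^2.
Expand and rearrange: v^2 + 17v = 0.
Solving gives v = 0 or v = -17.
Check each candidate in the original equation:
  v = 0: sqrt(81) = 9, while v + 9 = 9 — valid.
  v = -17: sqrt(64) = 8, while v + 9 = -8 — extraneous.

v = 0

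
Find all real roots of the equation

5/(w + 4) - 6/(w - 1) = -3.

w = -5.2633 or w = 2.5966

Multiply both sides by (w + 4)(w - 1):
5(w - 1) - 6(w + 4) = -3(w + 4)(w - 1).
Expand and collect terms: -3w^2 - 8w + 41 = 0.
By the quadratic formula, w = (8 +/- sqrt(556)) / -6, so w ~= -5.2633 or w ~= 2.5966.
Neither value makes a denominator zero (w != -4, w != 1), so both are valid.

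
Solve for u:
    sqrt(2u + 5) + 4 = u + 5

u = 2

Isolate the radical: sqrt(2u + 5) = u + 1.
Square both sides: 2u + 5 = (u + 1)^2.
Expand and rearrange: u^2 - 4 = 0.
Solving gives u = 2 or u = -2.
Check each candidate in the original equation:
  u = 2: sqrt(9) = 3, while u + 1 = 3 — valid.
  u = -2: sqrt(1) = 1, while u + 1 = -1 — extraneous.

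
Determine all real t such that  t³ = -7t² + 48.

t = -5.2749 or t = -4 or t = 2.2749

Rearrange: t³ + 7t² - 48 = 0.
Possible rational roots are divisors of -48. Testing t = -4 gives 0, so (t + 4) is a factor.
Divide: t³ + 7t² - 48 = (t + 4)(t² + 3t - 12).
Apply the quadratic formula to t² + 3t - 12 = 0: t = (-3 ± √57)/2, i.e. t ≈ 2.2749 or t ≈ -5.2749.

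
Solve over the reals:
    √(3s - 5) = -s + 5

Square both sides: 3s - 5 = (-s + 5)².
Expand and rearrange: s² - 13s + 30 = 0.
Solving gives s = 10 or s = 3.
Check each candidate in the original equation:
  s = 10: √(25) = 5, while -s + 5 = -5 — extraneous.
  s = 3: √(4) = 2, while -s + 5 = 2 — valid.

s = 3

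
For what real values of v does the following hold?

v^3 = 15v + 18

Rearrange: v^3 - 15v - 18 = 0.
Possible rational roots are divisors of -18. Testing v = -3 gives 0, so (v + 3) is a factor.
Divide: v^3 - 15v - 18 = (v + 3)(v^2 - 3v - 6).
Apply the quadratic formula to v^2 - 3v - 6 = 0: v = (3 +/- sqrt(33))/2, i.e. v ~= 4.3723 or v ~= -1.3723.

v = -3 or v = -1.3723 or v = 4.3723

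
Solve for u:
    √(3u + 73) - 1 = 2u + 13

u = -3

Isolate the radical: √(3u + 73) = 2u + 14.
Square both sides: 3u + 73 = (2u + 14)².
Expand and rearrange: 4u² + 53u + 123 = 0.
Solving gives u = -3 or u = -10.25.
Check each candidate in the original equation:
  u = -3: √(64) = 8, while 2u + 14 = 8 — valid.
  u = -10.25: √(42.25) = 6.5, while 2u + 14 = -6.5 — extraneous.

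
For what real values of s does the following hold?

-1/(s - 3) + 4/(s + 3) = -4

Multiply both sides by (s - 3)(s + 3):
-(s + 3) + 4(s - 3) = -4(s - 3)(s + 3).
Expand and collect terms: -4s^2 - 3s + 51 = 0.
By the quadratic formula, s = (3 +/- sqrt(825)) / -8, so s ~= -3.9654 or s ~= 3.2154.
Neither value makes a denominator zero (s != 3, s != -3), so both are valid.

s = -3.9654 or s = 3.2154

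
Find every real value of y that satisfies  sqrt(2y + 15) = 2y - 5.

y = 5

Square both sides: 2y + 15 = (2y - 5)^2.
Expand and rearrange: 4y^2 - 22y + 10 = 0.
Solving gives y = 5 or y = 0.5.
Check each candidate in the original equation:
  y = 5: sqrt(25) = 5, while 2y - 5 = 5 — valid.
  y = 0.5: sqrt(16) = 4, while 2y - 5 = -4 — extraneous.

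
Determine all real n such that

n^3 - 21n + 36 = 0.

Possible rational roots are divisors of 36. Testing n = 3 gives 0, so (n - 3) is a factor.
Divide: n^3 - 21n + 36 = (n - 3)(n^2 + 3n - 12).
Apply the quadratic formula to n^2 + 3n - 12 = 0: n = (-3 +/- sqrt(57))/2, i.e. n ~= 2.2749 or n ~= -5.2749.

n = -5.2749 or n = 2.2749 or n = 3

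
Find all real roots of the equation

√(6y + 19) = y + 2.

Square both sides: 6y + 19 = (y + 2)².
Expand and rearrange: y² - 2y - 15 = 0.
Solving gives y = 5 or y = -3.
Check each candidate in the original equation:
  y = 5: √(49) = 7, while y + 2 = 7 — valid.
  y = -3: √(1) = 1, while y + 2 = -1 — extraneous.

y = 5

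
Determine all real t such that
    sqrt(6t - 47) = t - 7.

Square both sides: 6t - 47 = (t - 7)^2.
Expand and rearrange: t^2 - 20t + 96 = 0.
Solving gives t = 12 or t = 8.
Check each candidate in the original equation:
  t = 12: sqrt(25) = 5, while t - 7 = 5 — valid.
  t = 8: sqrt(1) = 1, while t - 7 = 1 — valid.

t = 8 or t = 12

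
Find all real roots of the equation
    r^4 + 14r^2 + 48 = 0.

Let u = r^2. The equation becomes u^2 + 14u + 48 = 0.
Factor: (u + 8)(u + 6) = 0, so u = -8 or u = -6.
r^2 = -8 < 0 has no real solution.
r^2 = -6 < 0 has no real solution.

No real solutions.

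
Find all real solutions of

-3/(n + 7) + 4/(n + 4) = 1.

Multiply both sides by (n + 7)(n + 4):
-3(n + 4) + 4(n + 7) = (n + 7)(n + 4).
Expand and collect terms: n^2 + 10n + 12 = 0.
By the quadratic formula, n = (-10 +/- sqrt(52)) / 2, so n ~= -1.3944 or n ~= -8.6056.
Neither value makes a denominator zero (n != -7, n != -4), so both are valid.

n = -8.6056 or n = -1.3944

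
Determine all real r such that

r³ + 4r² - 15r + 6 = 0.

Possible rational roots are divisors of 6. Testing r = 2 gives 0, so (r - 2) is a factor.
Divide: r³ + 4r² - 15r + 6 = (r - 2)(r² + 6r - 3).
Apply the quadratic formula to r² + 6r - 3 = 0: r = (-6 ± √48)/2, i.e. r ≈ 0.4641 or r ≈ -6.4641.

r = -6.4641 or r = 0.4641 or r = 2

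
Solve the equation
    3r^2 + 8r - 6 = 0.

Discriminant: (8)^2 - 4*3*(-6) = 136.
Quadratic formula: r = (-8 +/- sqrt(136)) / 6.
So r = -4/3 + sqrt(34)/3 ~= 0.6103 or r = -sqrt(34)/3 - 4/3 ~= -3.277.

r = -3.277 or r = 0.6103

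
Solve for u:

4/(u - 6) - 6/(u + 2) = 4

u = -3.3551 or u = 6.8551

Multiply both sides by (u - 6)(u + 2):
4(u + 2) - 6(u - 6) = 4(u - 6)(u + 2).
Expand and collect terms: 4u² - 14u - 92 = 0.
By the quadratic formula, u = (14 ± √1668) / 8, so u ≈ 6.8551 or u ≈ -3.3551.
Neither value makes a denominator zero (u ≠ 6, u ≠ -2), so both are valid.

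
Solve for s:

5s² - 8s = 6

s = -0.5565 or s = 2.1565

Rearrange to standard form: 5s² - 8s - 6 = 0.
Discriminant: (-8)² − 4·5·(-6) = 184.
Quadratic formula: s = (8 ± √184) / 10.
So s = 4/5 + √(46)/5 ≈ 2.1565 or s = 4/5 - √(46)/5 ≈ -0.5565.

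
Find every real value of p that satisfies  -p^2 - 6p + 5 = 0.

Discriminant: (-6)^2 - 4*(-1)*5 = 56.
Quadratic formula: p = (6 +/- sqrt(56)) / (-2).
So p = -sqrt(14) - 3 ~= -6.7417 or p = -3 + sqrt(14) ~= 0.7417.

p = -6.7417 or p = 0.7417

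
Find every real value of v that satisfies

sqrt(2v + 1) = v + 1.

Square both sides: 2v + 1 = (v + 1)^2.
Expand and rearrange: v^2 = 0.
This gives the repeated root v = 0.
Check in the original equation:
  v = 0: sqrt(1) = 1, while v + 1 = 1 — valid.

v = 0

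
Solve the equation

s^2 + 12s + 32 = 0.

s = -8 or s = -4

Factor: (s + 8)(s + 4) = 0.
So s = -8 or s = -4.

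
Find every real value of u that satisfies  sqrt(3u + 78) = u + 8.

Square both sides: 3u + 78 = (u + 8)^2.
Expand and rearrange: u^2 + 13u - 14 = 0.
Solving gives u = 1 or u = -14.
Check each candidate in the original equation:
  u = 1: sqrt(81) = 9, while u + 8 = 9 — valid.
  u = -14: sqrt(36) = 6, while u + 8 = -6 — extraneous.

u = 1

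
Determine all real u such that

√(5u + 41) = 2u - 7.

Square both sides: 5u + 41 = (2u - 7)².
Expand and rearrange: 4u² - 33u + 8 = 0.
Solving gives u = 8 or u = 0.25.
Check each candidate in the original equation:
  u = 8: √(81) = 9, while 2u - 7 = 9 — valid.
  u = 0.25: √(42.25) = 6.5, while 2u - 7 = -6.5 — extraneous.

u = 8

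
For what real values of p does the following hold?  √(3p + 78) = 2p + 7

p = 1

Square both sides: 3p + 78 = (2p + 7)².
Expand and rearrange: 4p² + 25p - 29 = 0.
Solving gives p = 1 or p = -7.25.
Check each candidate in the original equation:
  p = 1: √(81) = 9, while 2p + 7 = 9 — valid.
  p = -7.25: √(56.25) = 7.5, while 2p + 7 = -7.5 — extraneous.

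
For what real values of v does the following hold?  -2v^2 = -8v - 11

v = -1.0822 or v = 5.0822

Rearrange to standard form: -2v^2 + 8v + 11 = 0.
Discriminant: (8)^2 - 4*(-2)*11 = 152.
Quadratic formula: v = (-8 +/- sqrt(152)) / (-4).
So v = 2 - sqrt(38)/2 ~= -1.0822 or v = 2 + sqrt(38)/2 ~= 5.0822.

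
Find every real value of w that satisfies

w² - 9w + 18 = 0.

Factor: (w - 6)(w - 3) = 0.
So w = 6 or w = 3.

w = 3 or w = 6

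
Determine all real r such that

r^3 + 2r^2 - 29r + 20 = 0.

r = -6.7417 or r = 0.7417 or r = 4

Possible rational roots are divisors of 20. Testing r = 4 gives 0, so (r - 4) is a factor.
Divide: r^3 + 2r^2 - 29r + 20 = (r - 4)(r^2 + 6r - 5).
Apply the quadratic formula to r^2 + 6r - 5 = 0: r = (-6 +/- sqrt(56))/2, i.e. r ~= 0.7417 or r ~= -6.7417.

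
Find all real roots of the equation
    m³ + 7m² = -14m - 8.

Rearrange: m³ + 7m² + 14m + 8 = 0.
Possible rational roots are divisors of 8. Testing m = -1 gives 0, so (m + 1) is a factor.
Divide: m³ + 7m² + 14m + 8 = (m + 1)(m² + 6m + 8).
Factor the quadratic: m = -2 or m = -4.

m = -4 or m = -2 or m = -1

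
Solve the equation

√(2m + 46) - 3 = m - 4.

Isolate the radical: √(2m + 46) = m - 1.
Square both sides: 2m + 46 = (m - 1)².
Expand and rearrange: m² - 4m - 45 = 0.
Solving gives m = 9 or m = -5.
Check each candidate in the original equation:
  m = 9: √(64) = 8, while m - 1 = 8 — valid.
  m = -5: √(36) = 6, while m - 1 = -6 — extraneous.

m = 9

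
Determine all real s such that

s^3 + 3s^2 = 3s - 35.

Rearrange: s^3 + 3s^2 - 3s + 35 = 0.
Possible rational roots are divisors of 35. Testing s = -5 gives 0, so (s + 5) is a factor.
Divide: s^3 + 3s^2 - 3s + 35 = (s + 5)(s^2 - 2s + 7).
The quadratic s^2 - 2s + 7 has discriminant -24 < 0, so no further real roots.

s = -5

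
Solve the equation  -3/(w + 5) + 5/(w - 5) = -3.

w = -3.7652 or w = 3.0985

Multiply both sides by (w + 5)(w - 5):
-3(w - 5) + 5(w + 5) = -3(w + 5)(w - 5).
Expand and collect terms: -3w² - 2w + 35 = 0.
By the quadratic formula, w = (2 ± √424) / -6, so w ≈ -3.7652 or w ≈ 3.0985.
Neither value makes a denominator zero (w ≠ -5, w ≠ 5), so both are valid.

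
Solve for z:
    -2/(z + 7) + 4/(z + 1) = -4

z = -6.386 or z = -2.114

Multiply both sides by (z + 7)(z + 1):
-2(z + 1) + 4(z + 7) = -4(z + 7)(z + 1).
Expand and collect terms: -4z^2 - 34z - 54 = 0.
By the quadratic formula, z = (34 +/- sqrt(292)) / -8, so z ~= -6.386 or z ~= -2.114.
Neither value makes a denominator zero (z != -7, z != -1), so both are valid.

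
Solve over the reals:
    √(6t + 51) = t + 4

Square both sides: 6t + 51 = (t + 4)².
Expand and rearrange: t² + 2t - 35 = 0.
Solving gives t = 5 or t = -7.
Check each candidate in the original equation:
  t = 5: √(81) = 9, while t + 4 = 9 — valid.
  t = -7: √(9) = 3, while t + 4 = -3 — extraneous.

t = 5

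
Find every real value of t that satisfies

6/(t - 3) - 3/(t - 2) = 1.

t = 1.3542 or t = 6.6458

Multiply both sides by (t - 3)(t - 2):
6(t - 2) - 3(t - 3) = (t - 3)(t - 2).
Expand and collect terms: t² - 8t + 9 = 0.
By the quadratic formula, t = (8 ± √28) / 2, so t ≈ 6.6458 or t ≈ 1.3542.
Neither value makes a denominator zero (t ≠ 3, t ≠ 2), so both are valid.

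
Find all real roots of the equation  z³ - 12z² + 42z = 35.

Rearrange: z³ - 12z² + 42z - 35 = 0.
Possible rational roots are divisors of -35. Testing z = 5 gives 0, so (z - 5) is a factor.
Divide: z³ - 12z² + 42z - 35 = (z - 5)(z² - 7z + 7).
Apply the quadratic formula to z² - 7z + 7 = 0: z = (7 ± √21)/2, i.e. z ≈ 5.7913 or z ≈ 1.2087.

z = 1.2087 or z = 5 or z = 5.7913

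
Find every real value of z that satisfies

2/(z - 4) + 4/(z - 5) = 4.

z = 4.2192 or z = 6.2808

Multiply both sides by (z - 4)(z - 5):
2(z - 5) + 4(z - 4) = 4(z - 4)(z - 5).
Expand and collect terms: 4z^2 - 42z + 106 = 0.
By the quadratic formula, z = (42 +/- sqrt(68)) / 8, so z ~= 6.2808 or z ~= 4.2192.
Neither value makes a denominator zero (z != 4, z != 5), so both are valid.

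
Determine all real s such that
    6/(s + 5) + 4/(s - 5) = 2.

Multiply both sides by (s + 5)(s - 5):
6(s - 5) + 4(s + 5) = 2(s + 5)(s - 5).
Expand and collect terms: 2s² - 10s - 40 = 0.
By the quadratic formula, s = (10 ± √420) / 4, so s ≈ 7.6235 or s ≈ -2.6235.
Neither value makes a denominator zero (s ≠ -5, s ≠ 5), so both are valid.

s = -2.6235 or s = 7.6235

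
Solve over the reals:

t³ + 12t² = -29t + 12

t = -8.3589 or t = -4 or t = 0.3589

Rearrange: t³ + 12t² + 29t - 12 = 0.
Possible rational roots are divisors of -12. Testing t = -4 gives 0, so (t + 4) is a factor.
Divide: t³ + 12t² + 29t - 12 = (t + 4)(t² + 8t - 3).
Apply the quadratic formula to t² + 8t - 3 = 0: t = (-8 ± √76)/2, i.e. t ≈ 0.3589 or t ≈ -8.3589.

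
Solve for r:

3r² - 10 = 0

Discriminant: (0)² − 4·3·(-10) = 120.
Quadratic formula: r = (0 ± √120) / 6.
So r = √(30)/3 ≈ 1.8257 or r = -√(30)/3 ≈ -1.8257.

r = -1.8257 or r = 1.8257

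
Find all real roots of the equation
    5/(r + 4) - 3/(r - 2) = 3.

r = -1.7208 or r = 0.3874

Multiply both sides by (r + 4)(r - 2):
5(r - 2) - 3(r + 4) = 3(r + 4)(r - 2).
Expand and collect terms: 3r^2 + 4r - 2 = 0.
By the quadratic formula, r = (-4 +/- sqrt(40)) / 6, so r ~= 0.3874 or r ~= -1.7208.
Neither value makes a denominator zero (r != -4, r != 2), so both are valid.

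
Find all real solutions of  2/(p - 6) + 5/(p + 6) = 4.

Multiply both sides by (p - 6)(p + 6):
2(p + 6) + 5(p - 6) = 4(p - 6)(p + 6).
Expand and collect terms: 4p² - 7p - 126 = 0.
By the quadratic formula, p = (7 ± √2065) / 8, so p ≈ 6.5553 or p ≈ -4.8053.
Neither value makes a denominator zero (p ≠ 6, p ≠ -6), so both are valid.

p = -4.8053 or p = 6.5553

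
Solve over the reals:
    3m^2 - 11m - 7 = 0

Discriminant: (-11)^2 - 4*3*(-7) = 205.
Quadratic formula: m = (11 +/- sqrt(205)) / 6.
So m = 11/6 + sqrt(205)/6 ~= 4.2196 or m = 11/6 - sqrt(205)/6 ~= -0.553.

m = -0.553 or m = 4.2196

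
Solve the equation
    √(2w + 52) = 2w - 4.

Square both sides: 2w + 52 = (2w - 4)².
Expand and rearrange: 4w² - 18w - 36 = 0.
Solving gives w = 6 or w = -1.5.
Check each candidate in the original equation:
  w = 6: √(64) = 8, while 2w - 4 = 8 — valid.
  w = -1.5: √(49) = 7, while 2w - 4 = -7 — extraneous.

w = 6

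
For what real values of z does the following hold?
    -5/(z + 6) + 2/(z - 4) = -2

z = -3.0895 or z = 2.5895

Multiply both sides by (z + 6)(z - 4):
-5(z - 4) + 2(z + 6) = -2(z + 6)(z - 4).
Expand and collect terms: -2z² - z + 16 = 0.
By the quadratic formula, z = (1 ± √129) / -4, so z ≈ -3.0895 or z ≈ 2.5895.
Neither value makes a denominator zero (z ≠ -6, z ≠ 4), so both are valid.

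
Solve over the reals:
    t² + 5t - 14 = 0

t = -7 or t = 2

Factor: (t + 7)(t - 2) = 0.
So t = -7 or t = 2.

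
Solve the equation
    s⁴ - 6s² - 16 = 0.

s = -2.8284 or s = 2.8284

Let u = s². The equation becomes u² - 6u - 16 = 0.
Factor: (u - 8)(u + 2) = 0, so u = 8 or u = -2.
s² = 8 gives s = ±2·√(2) ≈ ±2.8284.
s² = -2 < 0 has no real solution.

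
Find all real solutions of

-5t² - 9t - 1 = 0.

t = -1.681 or t = -0.119

Discriminant: (-9)² − 4·(-5)·(-1) = 61.
Quadratic formula: t = (9 ± √61) / (-10).
So t = -9/10 - √(61)/10 ≈ -1.681 or t = -9/10 + √(61)/10 ≈ -0.119.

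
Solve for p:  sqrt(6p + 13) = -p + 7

p = 2

Square both sides: 6p + 13 = (-p + 7)^2.
Expand and rearrange: p^2 - 20p + 36 = 0.
Solving gives p = 18 or p = 2.
Check each candidate in the original equation:
  p = 18: sqrt(121) = 11, while -p + 7 = -11 — extraneous.
  p = 2: sqrt(25) = 5, while -p + 7 = 5 — valid.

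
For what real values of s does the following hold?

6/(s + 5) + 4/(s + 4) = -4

Multiply both sides by (s + 5)(s + 4):
6(s + 4) + 4(s + 5) = -4(s + 5)(s + 4).
Expand and collect terms: -4s^2 - 46s - 124 = 0.
By the quadratic formula, s = (46 +/- sqrt(132)) / -8, so s ~= -7.1861 or s ~= -4.3139.
Neither value makes a denominator zero (s != -5, s != -4), so both are valid.

s = -7.1861 or s = -4.3139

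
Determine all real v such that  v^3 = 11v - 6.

v = -3.5616 or v = 0.5616 or v = 3

Rearrange: v^3 - 11v + 6 = 0.
Possible rational roots are divisors of 6. Testing v = 3 gives 0, so (v - 3) is a factor.
Divide: v^3 - 11v + 6 = (v - 3)(v^2 + 3v - 2).
Apply the quadratic formula to v^2 + 3v - 2 = 0: v = (-3 +/- sqrt(17))/2, i.e. v ~= 0.5616 or v ~= -3.5616.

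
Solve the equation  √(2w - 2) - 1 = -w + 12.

w = 9

Isolate the radical: √(2w - 2) = -w + 13.
Square both sides: 2w - 2 = (-w + 13)².
Expand and rearrange: w² - 28w + 171 = 0.
Solving gives w = 19 or w = 9.
Check each candidate in the original equation:
  w = 19: √(36) = 6, while -w + 13 = -6 — extraneous.
  w = 9: √(16) = 4, while -w + 13 = 4 — valid.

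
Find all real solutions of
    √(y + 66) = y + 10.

y = -2

Square both sides: y + 66 = (y + 10)².
Expand and rearrange: y² + 19y + 34 = 0.
Solving gives y = -2 or y = -17.
Check each candidate in the original equation:
  y = -2: √(64) = 8, while y + 10 = 8 — valid.
  y = -17: √(49) = 7, while y + 10 = -7 — extraneous.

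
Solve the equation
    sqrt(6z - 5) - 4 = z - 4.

Isolate the radical: sqrt(6z - 5) = z.
Square both sides: 6z - 5 = (z)^2.
Expand and rearrange: z^2 - 6z + 5 = 0.
Solving gives z = 5 or z = 1.
Check each candidate in the original equation:
  z = 5: sqrt(25) = 5, while z = 5 — valid.
  z = 1: sqrt(1) = 1, while z = 1 — valid.

z = 1 or z = 5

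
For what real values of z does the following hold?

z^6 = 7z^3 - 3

Let u = z^3. The equation becomes u^2 - 7u + 3 = 0.
By the quadratic formula, u = sqrt(37)/2 + 7/2 or u = 7/2 - sqrt(37)/2.
z^3 = sqrt(37)/2 + 7/2 gives z = (sqrt(37)/2 + 7/2)^(1/3) ~= 1.8702.
z^3 = 7/2 - sqrt(37)/2 gives z = (7/2 - sqrt(37)/2)^(1/3) ~= 0.7712.

z = 0.7712 or z = 1.8702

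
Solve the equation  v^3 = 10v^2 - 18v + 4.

Rearrange: v^3 - 10v^2 + 18v - 4 = 0.
Possible rational roots are divisors of -4. Testing v = 2 gives 0, so (v - 2) is a factor.
Divide: v^3 - 10v^2 + 18v - 4 = (v - 2)(v^2 - 8v + 2).
Apply the quadratic formula to v^2 - 8v + 2 = 0: v = (8 +/- sqrt(56))/2, i.e. v ~= 7.7417 or v ~= 0.2583.

v = 0.2583 or v = 2 or v = 7.7417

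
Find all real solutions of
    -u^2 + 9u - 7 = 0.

u = 0.8599 or u = 8.1401

Discriminant: (9)^2 - 4*(-1)*(-7) = 53.
Quadratic formula: u = (-9 +/- sqrt(53)) / (-2).
So u = 9/2 - sqrt(53)/2 ~= 0.8599 or u = sqrt(53)/2 + 9/2 ~= 8.1401.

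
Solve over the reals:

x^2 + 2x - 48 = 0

Factor: (x + 8)(x - 6) = 0.
So x = -8 or x = 6.

x = -8 or x = 6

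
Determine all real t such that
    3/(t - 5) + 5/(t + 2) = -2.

Multiply both sides by (t - 5)(t + 2):
3(t + 2) + 5(t - 5) = -2(t - 5)(t + 2).
Expand and collect terms: -2t^2 - 2t + 39 = 0.
By the quadratic formula, t = (2 +/- sqrt(316)) / -4, so t ~= -4.9441 or t ~= 3.9441.
Neither value makes a denominator zero (t != 5, t != -2), so both are valid.

t = -4.9441 or t = 3.9441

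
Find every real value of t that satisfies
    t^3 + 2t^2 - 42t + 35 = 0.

Possible rational roots are divisors of 35. Testing t = 5 gives 0, so (t - 5) is a factor.
Divide: t^3 + 2t^2 - 42t + 35 = (t - 5)(t^2 + 7t - 7).
Apply the quadratic formula to t^2 + 7t - 7 = 0: t = (-7 +/- sqrt(77))/2, i.e. t ~= 0.8875 or t ~= -7.8875.

t = -7.8875 or t = 0.8875 or t = 5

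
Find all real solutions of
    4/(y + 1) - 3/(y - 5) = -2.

Multiply both sides by (y + 1)(y - 5):
4(y - 5) - 3(y + 1) = -2(y + 1)(y - 5).
Expand and collect terms: -2y^2 + 7y + 33 = 0.
By the quadratic formula, y = (-7 +/- sqrt(313)) / -4, so y ~= -2.673 or y ~= 6.173.
Neither value makes a denominator zero (y != -1, y != 5), so both are valid.

y = -2.673 or y = 6.173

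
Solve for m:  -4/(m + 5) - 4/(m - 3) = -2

m = -3.4721 or m = 5.4721

Multiply both sides by (m + 5)(m - 3):
-4(m - 3) - 4(m + 5) = -2(m + 5)(m - 3).
Expand and collect terms: -2m² + 4m + 38 = 0.
By the quadratic formula, m = (-4 ± √320) / -4, so m ≈ -3.4721 or m ≈ 5.4721.
Neither value makes a denominator zero (m ≠ -5, m ≠ 3), so both are valid.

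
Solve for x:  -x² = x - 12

Bring every term to one side: -x² - x + 12 = 0.
Factor: -1(x + 4)(x - 3) = 0.
So x = -4 or x = 3.

x = -4 or x = 3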